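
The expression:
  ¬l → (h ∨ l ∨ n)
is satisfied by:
  {n: True, l: True, h: True}
  {n: True, l: True, h: False}
  {n: True, h: True, l: False}
  {n: True, h: False, l: False}
  {l: True, h: True, n: False}
  {l: True, h: False, n: False}
  {h: True, l: False, n: False}


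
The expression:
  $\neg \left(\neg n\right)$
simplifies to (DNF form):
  $n$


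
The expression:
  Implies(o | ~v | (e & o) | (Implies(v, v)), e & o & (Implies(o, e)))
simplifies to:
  e & o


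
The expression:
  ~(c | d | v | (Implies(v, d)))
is never true.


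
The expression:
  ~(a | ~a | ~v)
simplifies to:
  False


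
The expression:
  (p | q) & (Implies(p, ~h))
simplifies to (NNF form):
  (p & ~h) | (q & ~p)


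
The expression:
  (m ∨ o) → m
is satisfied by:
  {m: True, o: False}
  {o: False, m: False}
  {o: True, m: True}


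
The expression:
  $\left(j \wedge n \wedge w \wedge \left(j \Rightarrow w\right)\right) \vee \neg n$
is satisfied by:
  {w: True, j: True, n: False}
  {w: True, j: False, n: False}
  {j: True, w: False, n: False}
  {w: False, j: False, n: False}
  {n: True, w: True, j: True}


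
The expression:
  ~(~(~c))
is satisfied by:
  {c: False}


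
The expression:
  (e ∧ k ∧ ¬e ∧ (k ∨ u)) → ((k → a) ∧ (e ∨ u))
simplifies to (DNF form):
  True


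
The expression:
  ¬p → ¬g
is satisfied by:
  {p: True, g: False}
  {g: False, p: False}
  {g: True, p: True}


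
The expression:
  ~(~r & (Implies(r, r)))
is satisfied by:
  {r: True}


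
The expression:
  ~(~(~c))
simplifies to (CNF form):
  ~c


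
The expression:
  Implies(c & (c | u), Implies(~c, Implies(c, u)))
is always true.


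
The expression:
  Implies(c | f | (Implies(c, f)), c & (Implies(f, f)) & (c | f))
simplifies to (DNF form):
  c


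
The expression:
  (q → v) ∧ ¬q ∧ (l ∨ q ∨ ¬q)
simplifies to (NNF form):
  ¬q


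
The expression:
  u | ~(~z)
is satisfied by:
  {z: True, u: True}
  {z: True, u: False}
  {u: True, z: False}


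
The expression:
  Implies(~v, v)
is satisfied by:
  {v: True}


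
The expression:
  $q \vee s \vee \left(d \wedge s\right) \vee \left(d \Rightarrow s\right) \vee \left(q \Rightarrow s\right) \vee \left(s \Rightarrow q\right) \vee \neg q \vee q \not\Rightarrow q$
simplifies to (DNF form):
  $\text{True}$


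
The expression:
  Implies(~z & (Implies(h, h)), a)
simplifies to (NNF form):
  a | z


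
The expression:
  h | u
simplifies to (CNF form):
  h | u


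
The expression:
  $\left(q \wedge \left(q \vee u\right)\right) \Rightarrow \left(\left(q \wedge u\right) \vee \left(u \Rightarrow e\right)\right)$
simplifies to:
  $\text{True}$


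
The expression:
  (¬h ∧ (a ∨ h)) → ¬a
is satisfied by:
  {h: True, a: False}
  {a: False, h: False}
  {a: True, h: True}


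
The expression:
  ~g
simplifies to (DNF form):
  ~g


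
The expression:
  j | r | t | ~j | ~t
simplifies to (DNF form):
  True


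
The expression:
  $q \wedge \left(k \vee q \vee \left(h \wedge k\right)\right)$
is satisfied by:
  {q: True}


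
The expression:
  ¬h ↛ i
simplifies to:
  i ∨ ¬h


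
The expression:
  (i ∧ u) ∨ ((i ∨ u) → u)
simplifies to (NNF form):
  u ∨ ¬i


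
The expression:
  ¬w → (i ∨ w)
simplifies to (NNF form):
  i ∨ w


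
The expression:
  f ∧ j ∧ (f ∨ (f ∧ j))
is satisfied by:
  {j: True, f: True}


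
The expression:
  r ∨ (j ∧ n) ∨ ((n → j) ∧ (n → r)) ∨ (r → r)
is always true.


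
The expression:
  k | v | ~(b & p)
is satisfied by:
  {k: True, v: True, p: False, b: False}
  {k: True, p: False, v: False, b: False}
  {v: True, k: False, p: False, b: False}
  {k: False, p: False, v: False, b: False}
  {b: True, k: True, v: True, p: False}
  {b: True, k: True, p: False, v: False}
  {b: True, v: True, k: False, p: False}
  {b: True, k: False, p: False, v: False}
  {k: True, p: True, v: True, b: False}
  {k: True, p: True, b: False, v: False}
  {p: True, v: True, b: False, k: False}
  {p: True, b: False, v: False, k: False}
  {k: True, p: True, b: True, v: True}
  {k: True, p: True, b: True, v: False}
  {p: True, b: True, v: True, k: False}


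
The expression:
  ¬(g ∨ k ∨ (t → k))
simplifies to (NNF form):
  t ∧ ¬g ∧ ¬k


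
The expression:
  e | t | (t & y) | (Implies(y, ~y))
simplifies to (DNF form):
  e | t | ~y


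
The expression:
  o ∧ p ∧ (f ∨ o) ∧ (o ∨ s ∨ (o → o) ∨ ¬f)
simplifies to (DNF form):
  o ∧ p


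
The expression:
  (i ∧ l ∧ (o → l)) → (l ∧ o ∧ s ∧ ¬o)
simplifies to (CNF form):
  ¬i ∨ ¬l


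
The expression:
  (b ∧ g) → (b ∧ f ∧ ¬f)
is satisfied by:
  {g: False, b: False}
  {b: True, g: False}
  {g: True, b: False}


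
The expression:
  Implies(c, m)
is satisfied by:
  {m: True, c: False}
  {c: False, m: False}
  {c: True, m: True}


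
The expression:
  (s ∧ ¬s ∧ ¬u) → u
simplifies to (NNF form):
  True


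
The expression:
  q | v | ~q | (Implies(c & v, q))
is always true.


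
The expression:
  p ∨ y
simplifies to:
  p ∨ y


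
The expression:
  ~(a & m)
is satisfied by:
  {m: False, a: False}
  {a: True, m: False}
  {m: True, a: False}


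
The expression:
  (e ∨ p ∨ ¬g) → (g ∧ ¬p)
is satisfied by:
  {g: True, p: False}


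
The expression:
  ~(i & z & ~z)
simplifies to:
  True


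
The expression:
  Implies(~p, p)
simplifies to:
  p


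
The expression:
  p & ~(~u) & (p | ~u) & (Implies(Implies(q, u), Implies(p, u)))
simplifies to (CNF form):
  p & u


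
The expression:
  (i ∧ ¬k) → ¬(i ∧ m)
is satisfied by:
  {k: True, m: False, i: False}
  {m: False, i: False, k: False}
  {i: True, k: True, m: False}
  {i: True, m: False, k: False}
  {k: True, m: True, i: False}
  {m: True, k: False, i: False}
  {i: True, m: True, k: True}


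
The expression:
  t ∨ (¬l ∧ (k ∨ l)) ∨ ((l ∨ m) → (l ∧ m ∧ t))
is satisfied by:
  {k: True, t: True, l: False, m: False}
  {t: True, l: False, m: False, k: False}
  {k: True, t: True, m: True, l: False}
  {t: True, m: True, l: False, k: False}
  {t: True, k: True, l: True, m: False}
  {t: True, l: True, m: False, k: False}
  {k: True, t: True, m: True, l: True}
  {t: True, m: True, l: True, k: False}
  {k: True, l: False, m: False, t: False}
  {k: False, l: False, m: False, t: False}
  {k: True, m: True, l: False, t: False}


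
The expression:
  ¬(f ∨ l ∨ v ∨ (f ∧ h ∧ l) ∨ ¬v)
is never true.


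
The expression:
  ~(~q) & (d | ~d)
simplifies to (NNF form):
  q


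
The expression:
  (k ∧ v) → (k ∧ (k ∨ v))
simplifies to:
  True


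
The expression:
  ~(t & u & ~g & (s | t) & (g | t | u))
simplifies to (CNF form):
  g | ~t | ~u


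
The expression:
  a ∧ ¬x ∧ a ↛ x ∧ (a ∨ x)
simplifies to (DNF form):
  a ∧ ¬x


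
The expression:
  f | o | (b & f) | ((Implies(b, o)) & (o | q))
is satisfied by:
  {q: True, f: True, o: True, b: False}
  {f: True, o: True, b: False, q: False}
  {q: True, f: True, o: True, b: True}
  {f: True, o: True, b: True, q: False}
  {f: True, q: True, b: False, o: False}
  {f: True, b: False, o: False, q: False}
  {f: True, q: True, b: True, o: False}
  {f: True, b: True, o: False, q: False}
  {q: True, o: True, b: False, f: False}
  {o: True, q: False, b: False, f: False}
  {q: True, o: True, b: True, f: False}
  {o: True, b: True, q: False, f: False}
  {q: True, b: False, o: False, f: False}


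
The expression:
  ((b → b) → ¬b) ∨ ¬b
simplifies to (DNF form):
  ¬b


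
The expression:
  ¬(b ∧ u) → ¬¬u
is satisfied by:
  {u: True}


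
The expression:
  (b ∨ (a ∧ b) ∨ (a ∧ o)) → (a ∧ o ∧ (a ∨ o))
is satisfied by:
  {a: True, o: True, b: False}
  {a: True, o: False, b: False}
  {o: True, a: False, b: False}
  {a: False, o: False, b: False}
  {a: True, b: True, o: True}


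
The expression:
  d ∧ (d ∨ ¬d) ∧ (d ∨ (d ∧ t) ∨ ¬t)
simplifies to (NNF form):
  d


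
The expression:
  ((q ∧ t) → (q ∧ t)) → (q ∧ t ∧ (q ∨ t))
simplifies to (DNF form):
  q ∧ t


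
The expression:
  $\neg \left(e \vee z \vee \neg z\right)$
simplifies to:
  $\text{False}$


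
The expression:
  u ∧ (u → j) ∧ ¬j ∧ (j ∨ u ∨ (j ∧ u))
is never true.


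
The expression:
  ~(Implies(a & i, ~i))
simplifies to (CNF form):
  a & i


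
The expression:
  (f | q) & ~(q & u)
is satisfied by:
  {f: True, q: False, u: False}
  {u: True, f: True, q: False}
  {f: True, q: True, u: False}
  {q: True, u: False, f: False}


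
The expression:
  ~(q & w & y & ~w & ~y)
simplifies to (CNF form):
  True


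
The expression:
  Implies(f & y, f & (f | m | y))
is always true.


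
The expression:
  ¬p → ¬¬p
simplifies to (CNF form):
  p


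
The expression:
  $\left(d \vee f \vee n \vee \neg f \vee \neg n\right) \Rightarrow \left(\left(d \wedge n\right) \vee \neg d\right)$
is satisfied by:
  {n: True, d: False}
  {d: False, n: False}
  {d: True, n: True}


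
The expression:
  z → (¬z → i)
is always true.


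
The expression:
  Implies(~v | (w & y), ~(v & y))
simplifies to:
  ~v | ~w | ~y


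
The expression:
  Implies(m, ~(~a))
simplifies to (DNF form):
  a | ~m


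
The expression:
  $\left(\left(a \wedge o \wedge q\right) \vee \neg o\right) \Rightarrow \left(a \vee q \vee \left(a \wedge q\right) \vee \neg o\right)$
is always true.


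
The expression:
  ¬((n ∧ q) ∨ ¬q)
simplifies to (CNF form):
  q ∧ ¬n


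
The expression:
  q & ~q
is never true.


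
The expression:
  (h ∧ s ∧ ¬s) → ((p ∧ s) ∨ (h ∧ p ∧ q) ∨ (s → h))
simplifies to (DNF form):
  True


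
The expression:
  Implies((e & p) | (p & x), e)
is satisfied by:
  {e: True, p: False, x: False}
  {p: False, x: False, e: False}
  {x: True, e: True, p: False}
  {x: True, p: False, e: False}
  {e: True, p: True, x: False}
  {p: True, e: False, x: False}
  {x: True, p: True, e: True}


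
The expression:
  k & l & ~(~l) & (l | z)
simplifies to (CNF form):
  k & l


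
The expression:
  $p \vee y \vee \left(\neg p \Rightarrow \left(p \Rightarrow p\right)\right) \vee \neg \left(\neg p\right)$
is always true.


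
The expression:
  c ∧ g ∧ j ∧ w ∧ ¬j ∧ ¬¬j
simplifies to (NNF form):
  False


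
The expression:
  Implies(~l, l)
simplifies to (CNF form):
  l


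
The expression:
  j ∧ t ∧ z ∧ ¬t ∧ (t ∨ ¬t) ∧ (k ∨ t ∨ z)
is never true.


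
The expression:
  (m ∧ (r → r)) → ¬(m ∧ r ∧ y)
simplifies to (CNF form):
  ¬m ∨ ¬r ∨ ¬y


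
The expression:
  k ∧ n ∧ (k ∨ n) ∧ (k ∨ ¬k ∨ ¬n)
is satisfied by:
  {n: True, k: True}


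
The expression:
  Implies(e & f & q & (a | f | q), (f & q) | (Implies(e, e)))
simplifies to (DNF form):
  True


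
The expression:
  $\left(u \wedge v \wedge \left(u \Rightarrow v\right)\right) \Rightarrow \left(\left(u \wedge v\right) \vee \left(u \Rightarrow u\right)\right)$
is always true.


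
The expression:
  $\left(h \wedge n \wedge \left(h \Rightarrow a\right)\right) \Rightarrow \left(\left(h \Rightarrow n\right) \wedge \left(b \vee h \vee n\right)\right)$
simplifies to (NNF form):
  $\text{True}$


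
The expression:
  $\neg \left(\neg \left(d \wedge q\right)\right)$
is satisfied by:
  {d: True, q: True}


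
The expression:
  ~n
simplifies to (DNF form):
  ~n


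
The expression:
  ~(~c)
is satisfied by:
  {c: True}


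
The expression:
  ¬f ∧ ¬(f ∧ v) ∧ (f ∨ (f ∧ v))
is never true.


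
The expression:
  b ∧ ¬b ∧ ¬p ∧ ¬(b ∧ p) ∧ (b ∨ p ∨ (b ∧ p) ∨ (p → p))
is never true.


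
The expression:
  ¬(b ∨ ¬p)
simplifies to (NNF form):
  p ∧ ¬b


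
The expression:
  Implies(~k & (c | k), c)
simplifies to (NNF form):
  True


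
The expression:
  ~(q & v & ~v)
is always true.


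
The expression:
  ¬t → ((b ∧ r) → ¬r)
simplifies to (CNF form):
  t ∨ ¬b ∨ ¬r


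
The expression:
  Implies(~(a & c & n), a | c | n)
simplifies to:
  a | c | n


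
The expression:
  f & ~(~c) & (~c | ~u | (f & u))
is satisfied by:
  {c: True, f: True}


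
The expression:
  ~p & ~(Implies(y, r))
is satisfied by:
  {y: True, p: False, r: False}


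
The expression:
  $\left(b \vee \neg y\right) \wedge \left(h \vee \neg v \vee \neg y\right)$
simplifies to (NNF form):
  $\left(b \wedge h\right) \vee \left(b \wedge \neg v\right) \vee \neg y$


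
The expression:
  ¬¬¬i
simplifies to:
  ¬i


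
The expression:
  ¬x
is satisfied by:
  {x: False}


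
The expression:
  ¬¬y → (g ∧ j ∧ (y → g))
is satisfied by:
  {j: True, g: True, y: False}
  {j: True, g: False, y: False}
  {g: True, j: False, y: False}
  {j: False, g: False, y: False}
  {y: True, j: True, g: True}


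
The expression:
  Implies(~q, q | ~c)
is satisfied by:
  {q: True, c: False}
  {c: False, q: False}
  {c: True, q: True}


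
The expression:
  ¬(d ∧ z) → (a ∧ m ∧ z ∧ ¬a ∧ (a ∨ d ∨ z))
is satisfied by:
  {z: True, d: True}


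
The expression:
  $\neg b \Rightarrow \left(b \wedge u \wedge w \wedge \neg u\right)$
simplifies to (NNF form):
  $b$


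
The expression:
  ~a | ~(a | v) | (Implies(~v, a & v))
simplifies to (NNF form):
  v | ~a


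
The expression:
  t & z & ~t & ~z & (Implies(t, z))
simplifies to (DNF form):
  False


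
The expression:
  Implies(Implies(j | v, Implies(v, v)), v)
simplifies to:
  v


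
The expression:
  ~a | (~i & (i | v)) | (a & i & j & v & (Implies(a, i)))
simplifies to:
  ~a | (j & v) | (v & ~i)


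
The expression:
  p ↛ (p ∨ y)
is never true.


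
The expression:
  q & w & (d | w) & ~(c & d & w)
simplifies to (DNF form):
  (q & w & ~c) | (q & w & ~d)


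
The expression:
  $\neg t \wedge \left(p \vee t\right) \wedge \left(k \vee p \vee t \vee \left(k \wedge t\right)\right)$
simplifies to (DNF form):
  $p \wedge \neg t$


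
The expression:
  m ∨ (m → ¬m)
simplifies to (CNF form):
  True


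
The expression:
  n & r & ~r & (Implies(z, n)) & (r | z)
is never true.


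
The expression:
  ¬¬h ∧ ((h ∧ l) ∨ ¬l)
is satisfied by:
  {h: True}


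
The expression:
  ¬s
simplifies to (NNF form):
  ¬s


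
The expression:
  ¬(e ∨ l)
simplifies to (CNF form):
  ¬e ∧ ¬l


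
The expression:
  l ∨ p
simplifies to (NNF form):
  l ∨ p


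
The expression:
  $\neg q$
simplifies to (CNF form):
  $\neg q$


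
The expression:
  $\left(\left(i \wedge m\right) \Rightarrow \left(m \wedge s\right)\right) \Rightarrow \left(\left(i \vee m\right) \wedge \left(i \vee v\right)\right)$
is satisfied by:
  {i: True, v: True, m: True}
  {i: True, v: True, m: False}
  {i: True, m: True, v: False}
  {i: True, m: False, v: False}
  {v: True, m: True, i: False}


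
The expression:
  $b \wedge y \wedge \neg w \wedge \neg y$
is never true.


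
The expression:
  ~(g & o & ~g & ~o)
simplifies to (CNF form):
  True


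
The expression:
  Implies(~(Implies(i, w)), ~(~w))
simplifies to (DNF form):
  w | ~i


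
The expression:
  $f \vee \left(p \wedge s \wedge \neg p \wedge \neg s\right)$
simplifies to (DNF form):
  $f$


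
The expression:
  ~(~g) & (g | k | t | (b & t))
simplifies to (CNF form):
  g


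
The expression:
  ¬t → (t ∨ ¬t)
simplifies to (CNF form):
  True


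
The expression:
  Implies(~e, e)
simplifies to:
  e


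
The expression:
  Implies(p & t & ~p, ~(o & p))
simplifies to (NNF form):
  True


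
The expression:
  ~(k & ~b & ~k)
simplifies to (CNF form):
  True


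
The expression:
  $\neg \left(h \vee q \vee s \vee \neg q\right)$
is never true.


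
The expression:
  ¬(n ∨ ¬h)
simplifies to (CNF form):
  h ∧ ¬n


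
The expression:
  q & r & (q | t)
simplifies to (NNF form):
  q & r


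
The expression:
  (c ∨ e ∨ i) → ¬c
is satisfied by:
  {c: False}


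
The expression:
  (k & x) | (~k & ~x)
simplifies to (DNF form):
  (k & x) | (~k & ~x)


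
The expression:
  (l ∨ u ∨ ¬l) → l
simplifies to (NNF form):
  l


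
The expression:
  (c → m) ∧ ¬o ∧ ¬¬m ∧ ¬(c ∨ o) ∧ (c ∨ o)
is never true.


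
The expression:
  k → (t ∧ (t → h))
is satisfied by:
  {h: True, t: True, k: False}
  {h: True, t: False, k: False}
  {t: True, h: False, k: False}
  {h: False, t: False, k: False}
  {h: True, k: True, t: True}


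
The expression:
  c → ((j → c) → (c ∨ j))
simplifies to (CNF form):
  True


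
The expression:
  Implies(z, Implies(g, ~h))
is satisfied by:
  {h: False, z: False, g: False}
  {g: True, h: False, z: False}
  {z: True, h: False, g: False}
  {g: True, z: True, h: False}
  {h: True, g: False, z: False}
  {g: True, h: True, z: False}
  {z: True, h: True, g: False}


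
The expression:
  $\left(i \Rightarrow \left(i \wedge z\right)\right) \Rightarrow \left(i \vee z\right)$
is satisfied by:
  {i: True, z: True}
  {i: True, z: False}
  {z: True, i: False}


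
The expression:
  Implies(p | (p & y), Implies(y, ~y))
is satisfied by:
  {p: False, y: False}
  {y: True, p: False}
  {p: True, y: False}


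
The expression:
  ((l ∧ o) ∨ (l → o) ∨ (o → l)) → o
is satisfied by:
  {o: True}


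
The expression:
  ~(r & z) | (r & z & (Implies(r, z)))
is always true.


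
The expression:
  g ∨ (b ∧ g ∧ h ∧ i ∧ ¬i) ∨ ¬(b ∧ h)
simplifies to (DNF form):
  g ∨ ¬b ∨ ¬h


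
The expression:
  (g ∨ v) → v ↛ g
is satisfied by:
  {g: False}


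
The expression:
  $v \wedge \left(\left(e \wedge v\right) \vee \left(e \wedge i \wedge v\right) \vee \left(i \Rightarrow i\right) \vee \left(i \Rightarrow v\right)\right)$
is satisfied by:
  {v: True}


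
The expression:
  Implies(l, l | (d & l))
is always true.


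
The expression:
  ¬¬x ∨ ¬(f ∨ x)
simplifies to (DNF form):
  x ∨ ¬f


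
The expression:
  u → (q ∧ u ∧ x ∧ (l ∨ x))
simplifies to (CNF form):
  (q ∨ ¬u) ∧ (x ∨ ¬u)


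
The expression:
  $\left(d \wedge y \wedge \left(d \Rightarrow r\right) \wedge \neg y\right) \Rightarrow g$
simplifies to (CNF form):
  $\text{True}$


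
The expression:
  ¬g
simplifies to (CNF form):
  ¬g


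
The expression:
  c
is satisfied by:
  {c: True}


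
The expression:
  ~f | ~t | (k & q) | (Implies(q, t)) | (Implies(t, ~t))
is always true.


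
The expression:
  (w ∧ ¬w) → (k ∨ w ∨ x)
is always true.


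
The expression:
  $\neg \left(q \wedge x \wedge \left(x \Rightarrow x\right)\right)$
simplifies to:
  $\neg q \vee \neg x$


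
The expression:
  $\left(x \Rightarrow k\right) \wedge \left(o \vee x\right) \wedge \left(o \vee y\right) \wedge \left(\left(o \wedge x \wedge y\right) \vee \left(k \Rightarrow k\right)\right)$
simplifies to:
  $\left(k \vee \neg x\right) \wedge \left(o \vee x\right) \wedge \left(o \vee y\right)$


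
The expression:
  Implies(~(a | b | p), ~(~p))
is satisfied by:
  {a: True, b: True, p: True}
  {a: True, b: True, p: False}
  {a: True, p: True, b: False}
  {a: True, p: False, b: False}
  {b: True, p: True, a: False}
  {b: True, p: False, a: False}
  {p: True, b: False, a: False}


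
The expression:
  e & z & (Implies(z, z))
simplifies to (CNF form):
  e & z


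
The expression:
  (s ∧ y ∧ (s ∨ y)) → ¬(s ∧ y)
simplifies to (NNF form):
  ¬s ∨ ¬y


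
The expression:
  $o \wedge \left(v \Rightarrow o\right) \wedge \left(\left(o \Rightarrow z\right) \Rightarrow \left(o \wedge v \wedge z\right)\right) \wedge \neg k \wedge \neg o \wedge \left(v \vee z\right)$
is never true.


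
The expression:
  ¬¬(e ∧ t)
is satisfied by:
  {t: True, e: True}


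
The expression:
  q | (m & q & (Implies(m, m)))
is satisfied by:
  {q: True}


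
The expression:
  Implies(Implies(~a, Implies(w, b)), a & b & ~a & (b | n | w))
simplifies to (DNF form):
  w & ~a & ~b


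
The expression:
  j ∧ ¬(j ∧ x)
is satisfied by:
  {j: True, x: False}


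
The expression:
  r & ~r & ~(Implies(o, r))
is never true.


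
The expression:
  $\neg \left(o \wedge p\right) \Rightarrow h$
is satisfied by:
  {h: True, p: True, o: True}
  {h: True, p: True, o: False}
  {h: True, o: True, p: False}
  {h: True, o: False, p: False}
  {p: True, o: True, h: False}


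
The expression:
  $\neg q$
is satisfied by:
  {q: False}


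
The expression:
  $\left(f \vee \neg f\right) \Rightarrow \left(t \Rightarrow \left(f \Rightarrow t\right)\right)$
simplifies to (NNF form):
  $\text{True}$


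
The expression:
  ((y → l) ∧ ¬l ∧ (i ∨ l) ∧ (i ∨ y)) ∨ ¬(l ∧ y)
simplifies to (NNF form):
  ¬l ∨ ¬y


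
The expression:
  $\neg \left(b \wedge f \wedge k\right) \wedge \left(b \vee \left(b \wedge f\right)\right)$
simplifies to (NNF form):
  $b \wedge \left(\neg f \vee \neg k\right)$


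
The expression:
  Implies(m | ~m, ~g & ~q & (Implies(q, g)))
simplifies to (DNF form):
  ~g & ~q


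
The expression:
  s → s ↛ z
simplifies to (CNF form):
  ¬s ∨ ¬z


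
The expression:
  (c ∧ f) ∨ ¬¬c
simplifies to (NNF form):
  c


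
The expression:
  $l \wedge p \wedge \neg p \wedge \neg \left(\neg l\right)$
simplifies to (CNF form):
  $\text{False}$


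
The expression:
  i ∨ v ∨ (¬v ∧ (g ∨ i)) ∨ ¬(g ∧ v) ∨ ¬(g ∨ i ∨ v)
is always true.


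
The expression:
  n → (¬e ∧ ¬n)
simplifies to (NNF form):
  ¬n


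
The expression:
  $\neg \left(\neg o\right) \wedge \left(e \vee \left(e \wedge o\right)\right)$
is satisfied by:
  {e: True, o: True}


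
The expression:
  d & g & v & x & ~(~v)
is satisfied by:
  {g: True, d: True, x: True, v: True}


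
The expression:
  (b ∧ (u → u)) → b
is always true.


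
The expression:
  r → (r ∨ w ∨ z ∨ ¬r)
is always true.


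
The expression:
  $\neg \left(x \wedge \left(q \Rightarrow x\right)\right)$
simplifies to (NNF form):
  $\neg x$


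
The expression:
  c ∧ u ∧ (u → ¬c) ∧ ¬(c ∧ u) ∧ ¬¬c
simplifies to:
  False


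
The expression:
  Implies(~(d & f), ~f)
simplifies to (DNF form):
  d | ~f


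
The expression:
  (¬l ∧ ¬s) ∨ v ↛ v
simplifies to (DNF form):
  ¬l ∧ ¬s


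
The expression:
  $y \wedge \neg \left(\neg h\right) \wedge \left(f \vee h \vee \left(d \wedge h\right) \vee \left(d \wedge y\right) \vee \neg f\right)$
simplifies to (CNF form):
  $h \wedge y$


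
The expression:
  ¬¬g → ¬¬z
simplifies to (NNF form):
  z ∨ ¬g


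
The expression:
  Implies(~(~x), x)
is always true.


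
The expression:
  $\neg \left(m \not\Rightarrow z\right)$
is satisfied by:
  {z: True, m: False}
  {m: False, z: False}
  {m: True, z: True}


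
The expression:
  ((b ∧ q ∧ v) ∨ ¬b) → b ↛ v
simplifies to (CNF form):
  b ∧ (¬q ∨ ¬v)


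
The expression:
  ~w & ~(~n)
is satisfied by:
  {n: True, w: False}


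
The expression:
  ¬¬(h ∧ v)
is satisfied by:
  {h: True, v: True}


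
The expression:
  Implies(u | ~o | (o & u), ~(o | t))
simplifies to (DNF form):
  (o & ~u) | (~o & ~t)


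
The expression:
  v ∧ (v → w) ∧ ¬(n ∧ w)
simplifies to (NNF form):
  v ∧ w ∧ ¬n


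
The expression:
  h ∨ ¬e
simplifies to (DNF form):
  h ∨ ¬e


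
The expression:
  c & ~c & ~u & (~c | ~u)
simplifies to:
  False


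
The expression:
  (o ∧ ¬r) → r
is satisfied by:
  {r: True, o: False}
  {o: False, r: False}
  {o: True, r: True}


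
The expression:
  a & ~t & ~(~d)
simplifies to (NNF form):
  a & d & ~t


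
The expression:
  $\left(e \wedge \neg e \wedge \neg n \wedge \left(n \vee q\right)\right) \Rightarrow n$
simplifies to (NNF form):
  $\text{True}$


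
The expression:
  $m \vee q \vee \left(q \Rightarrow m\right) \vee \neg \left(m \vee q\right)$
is always true.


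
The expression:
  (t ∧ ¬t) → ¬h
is always true.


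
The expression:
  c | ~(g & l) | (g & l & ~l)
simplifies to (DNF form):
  c | ~g | ~l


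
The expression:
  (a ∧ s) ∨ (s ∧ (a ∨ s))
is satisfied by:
  {s: True}


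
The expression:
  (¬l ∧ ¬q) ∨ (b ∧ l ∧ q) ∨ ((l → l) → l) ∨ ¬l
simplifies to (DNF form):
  True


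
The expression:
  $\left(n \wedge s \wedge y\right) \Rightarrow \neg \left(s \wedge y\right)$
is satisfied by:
  {s: False, y: False, n: False}
  {n: True, s: False, y: False}
  {y: True, s: False, n: False}
  {n: True, y: True, s: False}
  {s: True, n: False, y: False}
  {n: True, s: True, y: False}
  {y: True, s: True, n: False}


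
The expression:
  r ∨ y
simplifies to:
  r ∨ y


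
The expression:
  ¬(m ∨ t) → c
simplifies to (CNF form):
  c ∨ m ∨ t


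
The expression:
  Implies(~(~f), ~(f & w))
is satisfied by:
  {w: False, f: False}
  {f: True, w: False}
  {w: True, f: False}


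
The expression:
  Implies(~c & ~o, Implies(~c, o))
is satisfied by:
  {o: True, c: True}
  {o: True, c: False}
  {c: True, o: False}


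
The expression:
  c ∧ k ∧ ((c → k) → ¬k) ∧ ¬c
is never true.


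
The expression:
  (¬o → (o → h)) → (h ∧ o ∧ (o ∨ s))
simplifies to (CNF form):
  h ∧ o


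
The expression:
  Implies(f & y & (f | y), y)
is always true.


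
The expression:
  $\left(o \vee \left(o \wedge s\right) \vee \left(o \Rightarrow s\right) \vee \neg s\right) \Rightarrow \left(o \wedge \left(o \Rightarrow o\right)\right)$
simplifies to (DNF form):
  $o$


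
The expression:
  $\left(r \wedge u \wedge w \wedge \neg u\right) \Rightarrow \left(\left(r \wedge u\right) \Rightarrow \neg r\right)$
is always true.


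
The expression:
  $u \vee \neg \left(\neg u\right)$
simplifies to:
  $u$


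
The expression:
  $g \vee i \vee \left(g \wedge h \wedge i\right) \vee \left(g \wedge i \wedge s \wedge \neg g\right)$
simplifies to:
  $g \vee i$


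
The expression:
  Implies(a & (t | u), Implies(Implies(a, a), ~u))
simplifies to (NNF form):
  ~a | ~u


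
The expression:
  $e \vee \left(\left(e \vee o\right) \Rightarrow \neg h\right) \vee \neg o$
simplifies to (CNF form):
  $e \vee \neg h \vee \neg o$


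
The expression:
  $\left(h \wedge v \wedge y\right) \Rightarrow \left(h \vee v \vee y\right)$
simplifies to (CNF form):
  $\text{True}$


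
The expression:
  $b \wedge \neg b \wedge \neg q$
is never true.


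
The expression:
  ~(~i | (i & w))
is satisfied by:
  {i: True, w: False}


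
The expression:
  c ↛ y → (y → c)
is always true.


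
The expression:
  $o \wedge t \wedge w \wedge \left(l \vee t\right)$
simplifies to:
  $o \wedge t \wedge w$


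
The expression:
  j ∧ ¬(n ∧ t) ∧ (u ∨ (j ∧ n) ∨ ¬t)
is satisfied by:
  {j: True, u: True, t: False, n: False}
  {j: True, u: False, t: False, n: False}
  {n: True, j: True, u: True, t: False}
  {n: True, j: True, u: False, t: False}
  {t: True, j: True, u: True, n: False}


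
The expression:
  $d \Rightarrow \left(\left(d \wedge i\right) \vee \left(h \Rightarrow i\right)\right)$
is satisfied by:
  {i: True, h: False, d: False}
  {h: False, d: False, i: False}
  {i: True, d: True, h: False}
  {d: True, h: False, i: False}
  {i: True, h: True, d: False}
  {h: True, i: False, d: False}
  {i: True, d: True, h: True}


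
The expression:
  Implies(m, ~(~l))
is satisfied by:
  {l: True, m: False}
  {m: False, l: False}
  {m: True, l: True}


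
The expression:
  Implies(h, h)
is always true.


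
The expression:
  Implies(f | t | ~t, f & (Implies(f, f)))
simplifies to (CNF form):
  f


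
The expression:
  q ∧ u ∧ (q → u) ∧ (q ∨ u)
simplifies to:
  q ∧ u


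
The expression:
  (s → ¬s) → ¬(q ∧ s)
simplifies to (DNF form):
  True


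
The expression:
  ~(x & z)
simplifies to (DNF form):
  ~x | ~z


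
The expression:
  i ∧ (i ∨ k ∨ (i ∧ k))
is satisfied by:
  {i: True}


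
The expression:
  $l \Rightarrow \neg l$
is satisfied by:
  {l: False}


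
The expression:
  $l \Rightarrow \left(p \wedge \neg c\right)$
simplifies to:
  $\left(p \wedge \neg c\right) \vee \neg l$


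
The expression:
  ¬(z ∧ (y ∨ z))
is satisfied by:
  {z: False}


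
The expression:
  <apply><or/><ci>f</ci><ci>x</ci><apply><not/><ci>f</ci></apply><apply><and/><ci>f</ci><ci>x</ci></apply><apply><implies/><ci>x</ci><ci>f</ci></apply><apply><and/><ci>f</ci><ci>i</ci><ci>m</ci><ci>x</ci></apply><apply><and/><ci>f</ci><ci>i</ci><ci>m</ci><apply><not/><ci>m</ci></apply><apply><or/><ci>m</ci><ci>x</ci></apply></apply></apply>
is always true.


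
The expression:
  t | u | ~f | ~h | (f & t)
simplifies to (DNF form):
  t | u | ~f | ~h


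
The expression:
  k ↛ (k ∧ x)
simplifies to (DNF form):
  k ∧ ¬x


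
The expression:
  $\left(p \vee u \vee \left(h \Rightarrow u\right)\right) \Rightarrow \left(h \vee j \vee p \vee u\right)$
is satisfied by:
  {p: True, u: True, h: True, j: True}
  {p: True, u: True, h: True, j: False}
  {p: True, u: True, j: True, h: False}
  {p: True, u: True, j: False, h: False}
  {p: True, h: True, j: True, u: False}
  {p: True, h: True, j: False, u: False}
  {p: True, h: False, j: True, u: False}
  {p: True, h: False, j: False, u: False}
  {u: True, h: True, j: True, p: False}
  {u: True, h: True, j: False, p: False}
  {u: True, j: True, h: False, p: False}
  {u: True, j: False, h: False, p: False}
  {h: True, j: True, u: False, p: False}
  {h: True, u: False, j: False, p: False}
  {j: True, u: False, h: False, p: False}


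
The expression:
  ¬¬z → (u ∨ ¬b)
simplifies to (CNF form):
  u ∨ ¬b ∨ ¬z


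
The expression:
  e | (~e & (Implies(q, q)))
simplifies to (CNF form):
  True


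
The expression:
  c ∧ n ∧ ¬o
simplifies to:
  c ∧ n ∧ ¬o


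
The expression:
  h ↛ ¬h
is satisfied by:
  {h: True}


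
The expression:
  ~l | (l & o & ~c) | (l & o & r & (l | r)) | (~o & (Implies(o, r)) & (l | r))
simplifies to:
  r | ~c | ~l | ~o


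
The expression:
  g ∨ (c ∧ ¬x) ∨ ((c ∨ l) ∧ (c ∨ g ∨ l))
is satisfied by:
  {c: True, l: True, g: True}
  {c: True, l: True, g: False}
  {c: True, g: True, l: False}
  {c: True, g: False, l: False}
  {l: True, g: True, c: False}
  {l: True, g: False, c: False}
  {g: True, l: False, c: False}


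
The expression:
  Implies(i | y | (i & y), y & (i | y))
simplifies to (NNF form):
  y | ~i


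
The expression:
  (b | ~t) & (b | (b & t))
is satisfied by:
  {b: True}


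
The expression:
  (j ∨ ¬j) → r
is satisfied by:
  {r: True}


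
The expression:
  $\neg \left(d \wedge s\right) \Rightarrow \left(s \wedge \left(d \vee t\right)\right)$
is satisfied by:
  {d: True, t: True, s: True}
  {d: True, s: True, t: False}
  {t: True, s: True, d: False}


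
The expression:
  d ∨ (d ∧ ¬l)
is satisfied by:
  {d: True}


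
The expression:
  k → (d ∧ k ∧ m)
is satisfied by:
  {d: True, m: True, k: False}
  {d: True, m: False, k: False}
  {m: True, d: False, k: False}
  {d: False, m: False, k: False}
  {d: True, k: True, m: True}


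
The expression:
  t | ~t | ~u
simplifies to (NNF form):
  True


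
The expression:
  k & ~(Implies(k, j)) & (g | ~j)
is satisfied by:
  {k: True, j: False}


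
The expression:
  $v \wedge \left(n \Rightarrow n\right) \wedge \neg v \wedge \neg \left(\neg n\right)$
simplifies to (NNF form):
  $\text{False}$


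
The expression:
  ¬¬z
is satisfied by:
  {z: True}


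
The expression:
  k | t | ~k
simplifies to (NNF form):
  True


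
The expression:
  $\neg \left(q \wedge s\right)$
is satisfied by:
  {s: False, q: False}
  {q: True, s: False}
  {s: True, q: False}


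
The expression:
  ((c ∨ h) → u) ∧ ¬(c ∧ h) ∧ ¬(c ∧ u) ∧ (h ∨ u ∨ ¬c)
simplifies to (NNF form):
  ¬c ∧ (u ∨ ¬h)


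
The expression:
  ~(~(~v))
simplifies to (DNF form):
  ~v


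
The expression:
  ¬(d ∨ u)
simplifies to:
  ¬d ∧ ¬u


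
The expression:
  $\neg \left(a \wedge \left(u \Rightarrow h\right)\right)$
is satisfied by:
  {u: True, h: False, a: False}
  {h: False, a: False, u: False}
  {u: True, h: True, a: False}
  {h: True, u: False, a: False}
  {a: True, u: True, h: False}


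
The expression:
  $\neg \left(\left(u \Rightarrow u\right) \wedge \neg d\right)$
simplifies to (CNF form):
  $d$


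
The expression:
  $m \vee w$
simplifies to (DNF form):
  $m \vee w$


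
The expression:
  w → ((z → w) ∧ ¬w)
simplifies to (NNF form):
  ¬w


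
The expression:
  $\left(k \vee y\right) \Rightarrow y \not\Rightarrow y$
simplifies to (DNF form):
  $\neg k \wedge \neg y$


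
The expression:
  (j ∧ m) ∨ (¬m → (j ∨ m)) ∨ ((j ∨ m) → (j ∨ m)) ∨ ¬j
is always true.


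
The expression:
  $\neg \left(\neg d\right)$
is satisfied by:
  {d: True}


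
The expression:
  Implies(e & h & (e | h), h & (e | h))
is always true.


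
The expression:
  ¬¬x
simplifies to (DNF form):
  x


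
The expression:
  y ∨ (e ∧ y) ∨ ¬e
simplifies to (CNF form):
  y ∨ ¬e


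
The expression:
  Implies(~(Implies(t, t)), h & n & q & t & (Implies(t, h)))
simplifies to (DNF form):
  True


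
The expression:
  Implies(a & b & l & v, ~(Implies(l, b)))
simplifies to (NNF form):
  ~a | ~b | ~l | ~v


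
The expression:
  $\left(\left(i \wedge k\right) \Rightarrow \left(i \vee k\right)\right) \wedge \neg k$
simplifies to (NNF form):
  $\neg k$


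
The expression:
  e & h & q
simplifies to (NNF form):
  e & h & q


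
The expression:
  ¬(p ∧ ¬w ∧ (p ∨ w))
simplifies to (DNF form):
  w ∨ ¬p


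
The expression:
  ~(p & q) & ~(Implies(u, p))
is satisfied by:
  {u: True, p: False}


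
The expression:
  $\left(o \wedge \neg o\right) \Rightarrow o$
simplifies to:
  $\text{True}$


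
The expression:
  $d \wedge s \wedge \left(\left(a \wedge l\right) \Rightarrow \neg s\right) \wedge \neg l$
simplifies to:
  $d \wedge s \wedge \neg l$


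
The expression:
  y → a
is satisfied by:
  {a: True, y: False}
  {y: False, a: False}
  {y: True, a: True}


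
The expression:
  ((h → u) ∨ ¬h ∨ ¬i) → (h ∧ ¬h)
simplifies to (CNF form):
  h ∧ i ∧ ¬u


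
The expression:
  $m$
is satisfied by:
  {m: True}


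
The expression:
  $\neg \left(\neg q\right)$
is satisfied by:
  {q: True}


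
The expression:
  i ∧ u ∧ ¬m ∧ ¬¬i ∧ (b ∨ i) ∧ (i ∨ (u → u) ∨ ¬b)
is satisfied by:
  {i: True, u: True, m: False}


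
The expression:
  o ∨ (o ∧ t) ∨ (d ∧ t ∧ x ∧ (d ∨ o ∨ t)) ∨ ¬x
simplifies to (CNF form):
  (d ∨ o ∨ ¬x) ∧ (o ∨ t ∨ ¬x)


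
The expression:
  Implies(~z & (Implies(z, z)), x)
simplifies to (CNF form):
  x | z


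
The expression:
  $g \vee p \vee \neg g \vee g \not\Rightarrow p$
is always true.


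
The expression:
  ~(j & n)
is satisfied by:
  {n: False, j: False}
  {j: True, n: False}
  {n: True, j: False}


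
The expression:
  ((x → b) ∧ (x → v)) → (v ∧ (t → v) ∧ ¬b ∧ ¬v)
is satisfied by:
  {x: True, v: False, b: False}
  {b: True, x: True, v: False}
  {v: True, x: True, b: False}


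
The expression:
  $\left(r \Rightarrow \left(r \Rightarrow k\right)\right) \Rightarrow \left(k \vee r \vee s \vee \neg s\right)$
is always true.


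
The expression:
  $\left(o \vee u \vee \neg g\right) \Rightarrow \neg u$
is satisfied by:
  {u: False}


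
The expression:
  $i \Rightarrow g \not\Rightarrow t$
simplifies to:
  $\left(g \wedge \neg t\right) \vee \neg i$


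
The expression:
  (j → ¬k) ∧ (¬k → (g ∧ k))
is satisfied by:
  {k: True, j: False}


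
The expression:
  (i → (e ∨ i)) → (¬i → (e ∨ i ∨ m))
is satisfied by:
  {i: True, m: True, e: True}
  {i: True, m: True, e: False}
  {i: True, e: True, m: False}
  {i: True, e: False, m: False}
  {m: True, e: True, i: False}
  {m: True, e: False, i: False}
  {e: True, m: False, i: False}


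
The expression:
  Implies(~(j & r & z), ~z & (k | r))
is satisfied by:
  {j: True, r: True, k: True, z: False}
  {j: True, r: True, k: False, z: False}
  {r: True, k: True, j: False, z: False}
  {r: True, j: False, k: False, z: False}
  {j: True, k: True, r: False, z: False}
  {k: True, j: False, r: False, z: False}
  {z: True, j: True, r: True, k: True}
  {z: True, j: True, r: True, k: False}


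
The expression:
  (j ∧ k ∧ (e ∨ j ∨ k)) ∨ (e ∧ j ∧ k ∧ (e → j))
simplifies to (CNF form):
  j ∧ k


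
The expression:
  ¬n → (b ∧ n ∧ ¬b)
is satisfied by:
  {n: True}


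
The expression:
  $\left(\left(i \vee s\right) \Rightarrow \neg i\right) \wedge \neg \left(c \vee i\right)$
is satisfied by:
  {i: False, c: False}


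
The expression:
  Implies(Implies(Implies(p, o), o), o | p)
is always true.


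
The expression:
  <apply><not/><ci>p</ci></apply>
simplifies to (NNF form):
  <apply><not/><ci>p</ci></apply>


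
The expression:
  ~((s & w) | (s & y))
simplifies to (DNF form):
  ~s | (~w & ~y)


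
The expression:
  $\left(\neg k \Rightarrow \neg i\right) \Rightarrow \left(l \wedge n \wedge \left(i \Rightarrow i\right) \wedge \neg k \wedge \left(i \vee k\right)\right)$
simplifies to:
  $i \wedge \neg k$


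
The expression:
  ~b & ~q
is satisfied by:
  {q: False, b: False}


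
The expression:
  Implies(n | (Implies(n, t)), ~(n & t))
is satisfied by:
  {t: False, n: False}
  {n: True, t: False}
  {t: True, n: False}


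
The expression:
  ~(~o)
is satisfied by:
  {o: True}


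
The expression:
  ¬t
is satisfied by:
  {t: False}


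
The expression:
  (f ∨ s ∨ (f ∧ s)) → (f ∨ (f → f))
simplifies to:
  True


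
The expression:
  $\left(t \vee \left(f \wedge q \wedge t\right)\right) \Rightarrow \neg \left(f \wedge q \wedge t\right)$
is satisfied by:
  {t: False, q: False, f: False}
  {f: True, t: False, q: False}
  {q: True, t: False, f: False}
  {f: True, q: True, t: False}
  {t: True, f: False, q: False}
  {f: True, t: True, q: False}
  {q: True, t: True, f: False}


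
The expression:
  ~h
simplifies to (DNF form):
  ~h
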